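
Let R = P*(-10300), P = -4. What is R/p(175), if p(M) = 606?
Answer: 20600/303 ≈ 67.987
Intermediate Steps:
R = 41200 (R = -4*(-10300) = 41200)
R/p(175) = 41200/606 = 41200*(1/606) = 20600/303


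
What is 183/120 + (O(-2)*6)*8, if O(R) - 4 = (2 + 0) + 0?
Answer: 11581/40 ≈ 289.52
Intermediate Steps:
O(R) = 6 (O(R) = 4 + ((2 + 0) + 0) = 4 + (2 + 0) = 4 + 2 = 6)
183/120 + (O(-2)*6)*8 = 183/120 + (6*6)*8 = 183*(1/120) + 36*8 = 61/40 + 288 = 11581/40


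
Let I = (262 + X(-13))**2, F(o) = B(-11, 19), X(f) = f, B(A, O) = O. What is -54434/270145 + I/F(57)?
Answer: 16748225899/5132755 ≈ 3263.0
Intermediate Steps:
F(o) = 19
I = 62001 (I = (262 - 13)**2 = 249**2 = 62001)
-54434/270145 + I/F(57) = -54434/270145 + 62001/19 = 16748225899/5132755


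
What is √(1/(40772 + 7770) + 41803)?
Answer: 9*√1216067727914/48542 ≈ 204.46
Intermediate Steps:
√(1/(40772 + 7770) + 41803) = √(1/48542 + 41803) = √(2029201227/48542) = 9*√1216067727914/48542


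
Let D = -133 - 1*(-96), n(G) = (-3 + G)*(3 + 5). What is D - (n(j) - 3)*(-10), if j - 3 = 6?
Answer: 413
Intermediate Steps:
j = 9 (j = 3 + 6 = 9)
n(G) = -24 + 8*G (n(G) = (-3 + G)*8 = -24 + 8*G)
D = -37 (D = -133 + 96 = -37)
D - (n(j) - 3)*(-10) = -37 - ((-24 + 8*9) - 3)*(-10) = -37 - ((-24 + 72) - 3)*(-10) = -37 - (48 - 3)*(-10) = -37 - 45*(-10) = -37 - 1*(-450) = -37 + 450 = 413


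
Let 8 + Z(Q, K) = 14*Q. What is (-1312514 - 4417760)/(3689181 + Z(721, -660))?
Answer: -520934/336297 ≈ -1.5490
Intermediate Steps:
Z(Q, K) = -8 + 14*Q
(-1312514 - 4417760)/(3689181 + Z(721, -660)) = (-1312514 - 4417760)/(3689181 + (-8 + 14*721)) = -5730274/(3689181 + (-8 + 10094)) = -5730274/(3689181 + 10086) = -5730274/3699267 = -5730274*1/3699267 = -520934/336297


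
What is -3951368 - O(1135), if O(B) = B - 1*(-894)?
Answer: -3953397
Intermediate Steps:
O(B) = 894 + B (O(B) = B + 894 = 894 + B)
-3951368 - O(1135) = -3951368 - (894 + 1135) = -3951368 - 1*2029 = -3951368 - 2029 = -3953397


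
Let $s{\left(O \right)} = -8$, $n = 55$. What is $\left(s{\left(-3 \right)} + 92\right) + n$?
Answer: $139$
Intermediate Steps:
$\left(s{\left(-3 \right)} + 92\right) + n = \left(-8 + 92\right) + 55 = 84 + 55 = 139$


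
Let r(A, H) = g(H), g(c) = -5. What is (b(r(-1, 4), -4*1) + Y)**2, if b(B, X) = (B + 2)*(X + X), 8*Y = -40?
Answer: 361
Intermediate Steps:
Y = -5 (Y = (1/8)*(-40) = -5)
r(A, H) = -5
b(B, X) = 2*X*(2 + B) (b(B, X) = (2 + B)*(2*X) = 2*X*(2 + B))
(b(r(-1, 4), -4*1) + Y)**2 = (2*(-4*1)*(2 - 5) - 5)**2 = (2*(-4)*(-3) - 5)**2 = (24 - 5)**2 = 19**2 = 361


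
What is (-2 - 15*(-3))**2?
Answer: 1849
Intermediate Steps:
(-2 - 15*(-3))**2 = (-2 - 5*(-9))**2 = (-2 + 45)**2 = 43**2 = 1849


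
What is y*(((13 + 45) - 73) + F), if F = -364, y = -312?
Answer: 118248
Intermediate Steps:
y*(((13 + 45) - 73) + F) = -312*(((13 + 45) - 73) - 364) = -312*((58 - 73) - 364) = -312*(-15 - 364) = -312*(-379) = 118248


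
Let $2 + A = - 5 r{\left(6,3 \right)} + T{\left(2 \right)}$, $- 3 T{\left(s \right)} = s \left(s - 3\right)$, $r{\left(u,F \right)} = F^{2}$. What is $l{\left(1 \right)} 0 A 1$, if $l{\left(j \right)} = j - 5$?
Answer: $0$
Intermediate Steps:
$T{\left(s \right)} = - \frac{s \left(-3 + s\right)}{3}$ ($T{\left(s \right)} = - \frac{s \left(s - 3\right)}{3} = - \frac{s \left(-3 + s\right)}{3}$)
$l{\left(j \right)} = -5 + j$ ($l{\left(j \right)} = j - 5 = -5 + j$)
$A = - \frac{139}{3}$ ($A = -2 + \left(- 5 \cdot 3^{2} + \frac{1}{3} \cdot 2 \left(3 - 2\right)\right) = -2 + \left(\left(-5\right) 9 + \frac{1}{3} \cdot 2 \left(3 - 2\right)\right) = -2 - \left(45 - \frac{2}{3}\right) = -2 + \left(-45 + \frac{2}{3}\right) = -2 - \frac{133}{3} = - \frac{139}{3} \approx -46.333$)
$l{\left(1 \right)} 0 A 1 = \left(-5 + 1\right) 0 \left(- \frac{139}{3}\right) 1 = - 4 \cdot 0 \cdot 1 = \left(-4\right) 0 = 0$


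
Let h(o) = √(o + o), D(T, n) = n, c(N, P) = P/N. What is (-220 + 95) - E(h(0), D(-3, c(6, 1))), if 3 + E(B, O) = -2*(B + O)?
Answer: -365/3 ≈ -121.67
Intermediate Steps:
h(o) = √2*√o (h(o) = √(2*o) = √2*√o)
E(B, O) = -3 - 2*B - 2*O (E(B, O) = -3 - 2*(B + O) = -3 + (-2*B - 2*O) = -3 - 2*B - 2*O)
(-220 + 95) - E(h(0), D(-3, c(6, 1))) = (-220 + 95) - (-3 - 2*√2*√0 - 2/6) = -125 - (-3 - 2*√2*0 - 2/6) = -125 - (-3 - 2*0 - 2*⅙) = -125 - (-3 + 0 - ⅓) = -125 - 1*(-10/3) = -125 + 10/3 = -365/3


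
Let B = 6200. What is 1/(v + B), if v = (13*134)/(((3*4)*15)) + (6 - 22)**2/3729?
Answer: 111870/694684333 ≈ 0.00016104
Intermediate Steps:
v = 1090333/111870 (v = 1742/((12*15)) + (-16)**2*(1/3729) = 1742/180 + 256*(1/3729) = 1742*(1/180) + 256/3729 = 871/90 + 256/3729 = 1090333/111870 ≈ 9.7464)
1/(v + B) = 1/(1090333/111870 + 6200) = 1/(694684333/111870) = 111870/694684333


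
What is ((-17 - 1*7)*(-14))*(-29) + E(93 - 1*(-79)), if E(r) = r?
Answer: -9572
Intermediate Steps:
((-17 - 1*7)*(-14))*(-29) + E(93 - 1*(-79)) = ((-17 - 1*7)*(-14))*(-29) + (93 - 1*(-79)) = ((-17 - 7)*(-14))*(-29) + (93 + 79) = -24*(-14)*(-29) + 172 = 336*(-29) + 172 = -9744 + 172 = -9572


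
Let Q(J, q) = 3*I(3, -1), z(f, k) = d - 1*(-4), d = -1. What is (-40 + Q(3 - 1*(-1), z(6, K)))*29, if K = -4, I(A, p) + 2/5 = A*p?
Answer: -7279/5 ≈ -1455.8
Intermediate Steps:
I(A, p) = -⅖ + A*p
z(f, k) = 3 (z(f, k) = -1 - 1*(-4) = -1 + 4 = 3)
Q(J, q) = -51/5 (Q(J, q) = 3*(-⅖ + 3*(-1)) = 3*(-⅖ - 3) = 3*(-17/5) = -51/5)
(-40 + Q(3 - 1*(-1), z(6, K)))*29 = (-40 - 51/5)*29 = -251/5*29 = -7279/5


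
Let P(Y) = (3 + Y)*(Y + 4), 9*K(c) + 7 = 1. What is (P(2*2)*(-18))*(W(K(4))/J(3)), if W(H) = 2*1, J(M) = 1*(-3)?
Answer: 672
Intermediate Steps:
J(M) = -3
K(c) = -⅔ (K(c) = -7/9 + (⅑)*1 = -7/9 + ⅑ = -⅔)
W(H) = 2
P(Y) = (3 + Y)*(4 + Y)
(P(2*2)*(-18))*(W(K(4))/J(3)) = ((12 + (2*2)² + 7*(2*2))*(-18))*(2/(-3)) = ((12 + 4² + 7*4)*(-18))*(2*(-⅓)) = ((12 + 16 + 28)*(-18))*(-⅔) = (56*(-18))*(-⅔) = -1008*(-⅔) = 672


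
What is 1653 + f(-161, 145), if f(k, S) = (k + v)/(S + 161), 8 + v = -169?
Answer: 252740/153 ≈ 1651.9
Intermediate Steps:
v = -177 (v = -8 - 169 = -177)
f(k, S) = (-177 + k)/(161 + S) (f(k, S) = (k - 177)/(S + 161) = (-177 + k)/(161 + S))
1653 + f(-161, 145) = 1653 + (-177 - 161)/(161 + 145) = 1653 - 338/306 = 1653 + (1/306)*(-338) = 1653 - 169/153 = 252740/153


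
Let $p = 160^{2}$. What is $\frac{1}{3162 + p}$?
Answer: $\frac{1}{28762} \approx 3.4768 \cdot 10^{-5}$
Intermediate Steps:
$p = 25600$
$\frac{1}{3162 + p} = \frac{1}{3162 + 25600} = \frac{1}{28762}$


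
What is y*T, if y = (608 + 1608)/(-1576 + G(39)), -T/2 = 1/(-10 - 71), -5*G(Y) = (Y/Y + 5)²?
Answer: -5540/160299 ≈ -0.034560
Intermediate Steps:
G(Y) = -36/5 (G(Y) = -(Y/Y + 5)²/5 = -(1 + 5)²/5 = -⅕*6² = -⅕*36 = -36/5)
T = 2/81 (T = -2/(-10 - 71) = -2/(-81) = -2*(-1/81) = 2/81 ≈ 0.024691)
y = -2770/1979 (y = (608 + 1608)/(-1576 - 36/5) = 2216/(-7916/5) = 2216*(-5/7916) = -2770/1979 ≈ -1.3997)
y*T = -2770/1979*2/81 = -5540/160299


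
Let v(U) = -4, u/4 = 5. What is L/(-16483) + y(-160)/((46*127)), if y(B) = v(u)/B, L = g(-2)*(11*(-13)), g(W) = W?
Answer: -66815997/3851747440 ≈ -0.017347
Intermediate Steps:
u = 20 (u = 4*5 = 20)
L = 286 (L = -22*(-13) = -2*(-143) = 286)
y(B) = -4/B
L/(-16483) + y(-160)/((46*127)) = 286/(-16483) + (-4/(-160))/((46*127)) = 286*(-1/16483) - 4*(-1/160)/5842 = -286/16483 + (1/40)*(1/5842) = -286/16483 + 1/233680 = -66815997/3851747440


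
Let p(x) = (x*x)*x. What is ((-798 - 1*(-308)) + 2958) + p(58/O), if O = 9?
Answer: 1994284/729 ≈ 2735.6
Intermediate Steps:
p(x) = x**3 (p(x) = x**2*x = x**3)
((-798 - 1*(-308)) + 2958) + p(58/O) = ((-798 - 1*(-308)) + 2958) + (58/9)**3 = ((-798 + 308) + 2958) + (58*(1/9))**3 = (-490 + 2958) + (58/9)**3 = 2468 + 195112/729 = 1994284/729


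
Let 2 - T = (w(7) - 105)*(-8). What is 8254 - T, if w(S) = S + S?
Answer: 8980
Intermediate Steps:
w(S) = 2*S
T = -726 (T = 2 - (2*7 - 105)*(-8) = 2 - (14 - 105)*(-8) = 2 - (-91)*(-8) = 2 - 1*728 = 2 - 728 = -726)
8254 - T = 8254 - 1*(-726) = 8254 + 726 = 8980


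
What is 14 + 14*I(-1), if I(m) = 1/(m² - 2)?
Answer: 0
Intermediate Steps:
I(m) = 1/(-2 + m²)
14 + 14*I(-1) = 14 + 14/(-2 + (-1)²) = 14 + 14/(-2 + 1) = 14 + 14/(-1) = 14 + 14*(-1) = 14 - 14 = 0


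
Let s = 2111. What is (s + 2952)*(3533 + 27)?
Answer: 18024280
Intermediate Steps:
(s + 2952)*(3533 + 27) = (2111 + 2952)*(3533 + 27) = 5063*3560 = 18024280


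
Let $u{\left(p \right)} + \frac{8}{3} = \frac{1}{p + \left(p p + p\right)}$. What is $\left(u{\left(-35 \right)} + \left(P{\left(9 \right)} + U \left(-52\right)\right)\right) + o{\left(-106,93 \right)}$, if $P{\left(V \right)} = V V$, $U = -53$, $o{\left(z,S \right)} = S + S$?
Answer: $\frac{3488486}{1155} \approx 3020.3$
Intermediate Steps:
$o{\left(z,S \right)} = 2 S$
$P{\left(V \right)} = V^{2}$
$u{\left(p \right)} = - \frac{8}{3} + \frac{1}{p^{2} + 2 p}$ ($u{\left(p \right)} = - \frac{8}{3} + \frac{1}{p + \left(p p + p\right)} = - \frac{8}{3} + \frac{1}{p + \left(p^{2} + p\right)} = - \frac{8}{3} + \frac{1}{p + \left(p + p^{2}\right)} = - \frac{8}{3} + \frac{1}{p^{2} + 2 p}$)
$\left(u{\left(-35 \right)} + \left(P{\left(9 \right)} + U \left(-52\right)\right)\right) + o{\left(-106,93 \right)} = \left(\frac{3 - -560 - 8 \left(-35\right)^{2}}{3 \left(-35\right) \left(2 - 35\right)} + \left(9^{2} - -2756\right)\right) + 2 \cdot 93 = \left(\frac{1}{3} \left(- \frac{1}{35}\right) \frac{1}{-33} \left(3 + 560 - 9800\right) + \left(81 + 2756\right)\right) + 186 = \left(\frac{1}{3} \left(- \frac{1}{35}\right) \left(- \frac{1}{33}\right) \left(3 + 560 - 9800\right) + 2837\right) + 186 = \left(\frac{1}{3} \left(- \frac{1}{35}\right) \left(- \frac{1}{33}\right) \left(-9237\right) + 2837\right) + 186 = \left(- \frac{3079}{1155} + 2837\right) + 186 = \frac{3273656}{1155} + 186 = \frac{3488486}{1155}$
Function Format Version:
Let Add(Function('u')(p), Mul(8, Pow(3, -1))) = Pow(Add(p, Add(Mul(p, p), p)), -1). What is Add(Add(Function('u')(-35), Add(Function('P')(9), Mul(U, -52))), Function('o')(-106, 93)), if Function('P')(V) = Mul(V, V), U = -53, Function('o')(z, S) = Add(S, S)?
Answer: Rational(3488486, 1155) ≈ 3020.3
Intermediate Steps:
Function('o')(z, S) = Mul(2, S)
Function('P')(V) = Pow(V, 2)
Function('u')(p) = Add(Rational(-8, 3), Pow(Add(Pow(p, 2), Mul(2, p)), -1)) (Function('u')(p) = Add(Rational(-8, 3), Pow(Add(p, Add(Mul(p, p), p)), -1)) = Add(Rational(-8, 3), Pow(Add(p, Add(Pow(p, 2), p)), -1)) = Add(Rational(-8, 3), Pow(Add(p, Add(p, Pow(p, 2))), -1)) = Add(Rational(-8, 3), Pow(Add(Pow(p, 2), Mul(2, p)), -1)))
Add(Add(Function('u')(-35), Add(Function('P')(9), Mul(U, -52))), Function('o')(-106, 93)) = Add(Add(Mul(Rational(1, 3), Pow(-35, -1), Pow(Add(2, -35), -1), Add(3, Mul(-16, -35), Mul(-8, Pow(-35, 2)))), Add(Pow(9, 2), Mul(-53, -52))), Mul(2, 93)) = Add(Add(Mul(Rational(1, 3), Rational(-1, 35), Pow(-33, -1), Add(3, 560, Mul(-8, 1225))), Add(81, 2756)), 186) = Add(Add(Mul(Rational(1, 3), Rational(-1, 35), Rational(-1, 33), Add(3, 560, -9800)), 2837), 186) = Add(Add(Mul(Rational(1, 3), Rational(-1, 35), Rational(-1, 33), -9237), 2837), 186) = Add(Add(Rational(-3079, 1155), 2837), 186) = Add(Rational(3273656, 1155), 186) = Rational(3488486, 1155)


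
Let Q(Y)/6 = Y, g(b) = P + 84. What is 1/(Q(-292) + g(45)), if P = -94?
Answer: -1/1762 ≈ -0.00056754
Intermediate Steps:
g(b) = -10 (g(b) = -94 + 84 = -10)
Q(Y) = 6*Y
1/(Q(-292) + g(45)) = 1/(6*(-292) - 10) = 1/(-1752 - 10) = 1/(-1762) = -1/1762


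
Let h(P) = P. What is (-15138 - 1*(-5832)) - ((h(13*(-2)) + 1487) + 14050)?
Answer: -24817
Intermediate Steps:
(-15138 - 1*(-5832)) - ((h(13*(-2)) + 1487) + 14050) = (-15138 - 1*(-5832)) - ((13*(-2) + 1487) + 14050) = (-15138 + 5832) - ((-26 + 1487) + 14050) = -9306 - (1461 + 14050) = -9306 - 1*15511 = -9306 - 15511 = -24817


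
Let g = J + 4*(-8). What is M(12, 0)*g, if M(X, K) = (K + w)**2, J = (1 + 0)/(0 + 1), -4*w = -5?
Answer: -775/16 ≈ -48.438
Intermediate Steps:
w = 5/4 (w = -1/4*(-5) = 5/4 ≈ 1.2500)
J = 1 (J = 1/1 = 1*1 = 1)
M(X, K) = (5/4 + K)**2 (M(X, K) = (K + 5/4)**2 = (5/4 + K)**2)
g = -31 (g = 1 + 4*(-8) = 1 - 32 = -31)
M(12, 0)*g = ((5 + 4*0)**2/16)*(-31) = ((5 + 0)**2/16)*(-31) = ((1/16)*5**2)*(-31) = ((1/16)*25)*(-31) = (25/16)*(-31) = -775/16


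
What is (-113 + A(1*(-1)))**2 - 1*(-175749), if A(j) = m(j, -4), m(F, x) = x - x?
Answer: 188518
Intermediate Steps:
m(F, x) = 0
A(j) = 0
(-113 + A(1*(-1)))**2 - 1*(-175749) = (-113 + 0)**2 - 1*(-175749) = (-113)**2 + 175749 = 12769 + 175749 = 188518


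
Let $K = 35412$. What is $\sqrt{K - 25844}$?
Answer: $4 \sqrt{598} \approx 97.816$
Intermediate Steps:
$\sqrt{K - 25844} = \sqrt{35412 - 25844} = \sqrt{9568} = 4 \sqrt{598}$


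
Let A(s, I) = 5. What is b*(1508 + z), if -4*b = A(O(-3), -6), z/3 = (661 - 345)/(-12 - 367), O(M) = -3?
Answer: -713230/379 ≈ -1881.9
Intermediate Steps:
z = -948/379 (z = 3*((661 - 345)/(-12 - 367)) = 3*(316/(-379)) = 3*(316*(-1/379)) = 3*(-316/379) = -948/379 ≈ -2.5013)
b = -5/4 (b = -1/4*5 = -5/4 ≈ -1.2500)
b*(1508 + z) = -5*(1508 - 948/379)/4 = -5/4*570584/379 = -713230/379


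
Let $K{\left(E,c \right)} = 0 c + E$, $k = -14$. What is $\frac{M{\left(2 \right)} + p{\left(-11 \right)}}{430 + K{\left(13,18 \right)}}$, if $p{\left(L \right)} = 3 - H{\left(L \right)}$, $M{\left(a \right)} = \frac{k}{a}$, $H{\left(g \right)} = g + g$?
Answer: $\frac{18}{443} \approx 0.040632$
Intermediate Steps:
$H{\left(g \right)} = 2 g$
$M{\left(a \right)} = - \frac{14}{a}$
$K{\left(E,c \right)} = E$ ($K{\left(E,c \right)} = 0 + E = E$)
$p{\left(L \right)} = 3 - 2 L$
$\frac{M{\left(2 \right)} + p{\left(-11 \right)}}{430 + K{\left(13,18 \right)}} = \frac{- \frac{14}{2} + \left(3 - -22\right)}{430 + 13} = \frac{\left(-14\right) \frac{1}{2} + \left(3 + 22\right)}{443} = \left(-7 + 25\right) \frac{1}{443} = 18 \cdot \frac{1}{443} = \frac{18}{443}$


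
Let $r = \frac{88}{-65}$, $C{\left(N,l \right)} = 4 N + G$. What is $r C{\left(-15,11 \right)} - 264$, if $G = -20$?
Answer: $- \frac{2024}{13} \approx -155.69$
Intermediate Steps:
$C{\left(N,l \right)} = -20 + 4 N$ ($C{\left(N,l \right)} = 4 N - 20 = -20 + 4 N$)
$r = - \frac{88}{65}$ ($r = 88 \left(- \frac{1}{65}\right) = - \frac{88}{65} \approx -1.3538$)
$r C{\left(-15,11 \right)} - 264 = - \frac{88 \left(-20 + 4 \left(-15\right)\right)}{65} - 264 = - \frac{88 \left(-20 - 60\right)}{65} - 264 = \left(- \frac{88}{65}\right) \left(-80\right) - 264 = \frac{1408}{13} - 264 = - \frac{2024}{13}$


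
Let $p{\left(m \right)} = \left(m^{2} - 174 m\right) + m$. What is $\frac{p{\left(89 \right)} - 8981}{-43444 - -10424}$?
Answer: $\frac{16457}{33020} \approx 0.49839$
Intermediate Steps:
$p{\left(m \right)} = m^{2} - 173 m$
$\frac{p{\left(89 \right)} - 8981}{-43444 - -10424} = \frac{89 \left(-173 + 89\right) - 8981}{-43444 - -10424} = \frac{89 \left(-84\right) - 8981}{-43444 + \left(10504 - 80\right)} = \frac{-7476 - 8981}{-43444 + 10424} = - \frac{16457}{-33020} = \left(-16457\right) \left(- \frac{1}{33020}\right) = \frac{16457}{33020}$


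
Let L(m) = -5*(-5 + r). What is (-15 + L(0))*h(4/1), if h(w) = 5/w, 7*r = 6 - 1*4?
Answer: 75/7 ≈ 10.714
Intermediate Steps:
r = 2/7 (r = (6 - 1*4)/7 = (6 - 4)/7 = (⅐)*2 = 2/7 ≈ 0.28571)
L(m) = 165/7 (L(m) = -5*(-5 + 2/7) = -5*(-33/7) = 165/7)
(-15 + L(0))*h(4/1) = (-15 + 165/7)*(5/((4/1))) = 60*(5/((4*1)))/7 = 60*(5/4)/7 = 60*(5*(¼))/7 = (60/7)*(5/4) = 75/7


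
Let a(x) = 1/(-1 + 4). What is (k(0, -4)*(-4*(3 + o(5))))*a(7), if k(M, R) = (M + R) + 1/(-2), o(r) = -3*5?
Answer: -72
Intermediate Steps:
o(r) = -15
a(x) = 1/3
k(M, R) = -1/2 + M + R (k(M, R) = (M + R) - 1/2 = -1/2 + M + R)
(k(0, -4)*(-4*(3 + o(5))))*a(7) = ((-1/2 + 0 - 4)*(-4*(3 - 15)))*(1/3) = -(-18)*(-12)*(1/3) = -9/2*48*(1/3) = -216*1/3 = -72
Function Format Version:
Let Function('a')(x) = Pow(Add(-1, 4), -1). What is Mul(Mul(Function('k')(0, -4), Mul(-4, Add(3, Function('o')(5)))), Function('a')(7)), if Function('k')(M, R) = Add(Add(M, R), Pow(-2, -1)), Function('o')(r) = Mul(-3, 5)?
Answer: -72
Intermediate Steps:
Function('o')(r) = -15
Function('a')(x) = Rational(1, 3) (Function('a')(x) = Pow(3, -1) = Rational(1, 3))
Function('k')(M, R) = Add(Rational(-1, 2), M, R) (Function('k')(M, R) = Add(Add(M, R), Rational(-1, 2)) = Add(Rational(-1, 2), M, R))
Mul(Mul(Function('k')(0, -4), Mul(-4, Add(3, Function('o')(5)))), Function('a')(7)) = Mul(Mul(Add(Rational(-1, 2), 0, -4), Mul(-4, Add(3, -15))), Rational(1, 3)) = Mul(Mul(Rational(-9, 2), Mul(-4, -12)), Rational(1, 3)) = Mul(Mul(Rational(-9, 2), 48), Rational(1, 3)) = Mul(-216, Rational(1, 3)) = -72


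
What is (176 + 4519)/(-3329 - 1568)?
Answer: -4695/4897 ≈ -0.95875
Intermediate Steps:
(176 + 4519)/(-3329 - 1568) = 4695/(-4897) = 4695*(-1/4897) = -4695/4897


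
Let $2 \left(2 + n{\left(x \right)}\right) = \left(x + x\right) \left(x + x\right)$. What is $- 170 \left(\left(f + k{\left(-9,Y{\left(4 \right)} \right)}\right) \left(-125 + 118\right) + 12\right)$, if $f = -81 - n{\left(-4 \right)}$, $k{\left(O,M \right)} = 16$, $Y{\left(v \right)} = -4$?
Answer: $-115090$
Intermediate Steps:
$n{\left(x \right)} = -2 + 2 x^{2}$ ($n{\left(x \right)} = -2 + \frac{\left(x + x\right) \left(x + x\right)}{2} = -2 + \frac{2 x 2 x}{2} = -2 + \frac{4 x^{2}}{2} = -2 + 2 x^{2}$)
$f = -111$ ($f = -81 - \left(-2 + 2 \left(-4\right)^{2}\right) = -81 - \left(-2 + 2 \cdot 16\right) = -81 - \left(-2 + 32\right) = -81 - 30 = -111$)
$- 170 \left(\left(f + k{\left(-9,Y{\left(4 \right)} \right)}\right) \left(-125 + 118\right) + 12\right) = - 170 \left(\left(-111 + 16\right) \left(-125 + 118\right) + 12\right) = - 170 \left(\left(-95\right) \left(-7\right) + 12\right) = - 170 \left(665 + 12\right) = \left(-170\right) 677 = -115090$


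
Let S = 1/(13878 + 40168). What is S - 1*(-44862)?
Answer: 2424611653/54046 ≈ 44862.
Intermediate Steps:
S = 1/54046 ≈ 1.8503e-5
S - 1*(-44862) = 1/54046 - 1*(-44862) = 1/54046 + 44862 = 2424611653/54046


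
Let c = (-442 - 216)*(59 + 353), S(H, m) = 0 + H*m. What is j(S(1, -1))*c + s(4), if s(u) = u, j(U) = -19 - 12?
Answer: 8403980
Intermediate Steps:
S(H, m) = H*m
j(U) = -31
c = -271096 (c = -658*412 = -271096)
j(S(1, -1))*c + s(4) = -31*(-271096) + 4 = 8403976 + 4 = 8403980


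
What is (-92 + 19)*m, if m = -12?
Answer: 876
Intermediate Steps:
(-92 + 19)*m = (-92 + 19)*(-12) = -73*(-12) = 876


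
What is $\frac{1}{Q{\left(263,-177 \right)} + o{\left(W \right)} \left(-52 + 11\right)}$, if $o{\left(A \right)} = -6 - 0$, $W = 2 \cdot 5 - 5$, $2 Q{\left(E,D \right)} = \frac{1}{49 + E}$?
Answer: $\frac{624}{153505} \approx 0.004065$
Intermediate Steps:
$Q{\left(E,D \right)} = \frac{1}{2 \left(49 + E\right)}$
$W = 5$ ($W = 10 - 5 = 5$)
$o{\left(A \right)} = -6$ ($o{\left(A \right)} = -6 + 0 = -6$)
$\frac{1}{Q{\left(263,-177 \right)} + o{\left(W \right)} \left(-52 + 11\right)} = \frac{1}{\frac{1}{2 \left(49 + 263\right)} - 6 \left(-52 + 11\right)} = \frac{1}{\frac{1}{2 \cdot 312} - -246} = \frac{1}{\frac{1}{2} \cdot \frac{1}{312} + 246} = \frac{1}{\frac{1}{624} + 246} = \frac{1}{\frac{153505}{624}} = \frac{624}{153505}$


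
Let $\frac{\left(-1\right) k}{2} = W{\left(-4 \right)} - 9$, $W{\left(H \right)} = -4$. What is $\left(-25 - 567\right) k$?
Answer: $-15392$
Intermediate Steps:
$k = 26$ ($k = - 2 \left(-4 - 9\right) = \left(-2\right) \left(-13\right) = 26$)
$\left(-25 - 567\right) k = \left(-25 - 567\right) 26 = \left(-592\right) 26 = -15392$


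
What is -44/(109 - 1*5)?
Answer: -11/26 ≈ -0.42308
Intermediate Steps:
-44/(109 - 1*5) = -44/(109 - 5) = -44/104 = (1/104)*(-44) = -11/26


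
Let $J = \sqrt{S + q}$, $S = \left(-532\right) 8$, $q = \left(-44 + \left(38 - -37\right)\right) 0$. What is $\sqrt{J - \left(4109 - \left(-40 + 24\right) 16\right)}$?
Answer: $\sqrt{-4365 + 4 i \sqrt{266}} \approx 0.4937 + 66.07 i$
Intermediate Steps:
$q = 0$ ($q = \left(-44 + \left(38 + 37\right)\right) 0 = \left(-44 + 75\right) 0 = 31 \cdot 0 = 0$)
$S = -4256$
$J = 4 i \sqrt{266}$ ($J = \sqrt{-4256 + 0} = \sqrt{-4256} = 4 i \sqrt{266} \approx 65.238 i$)
$\sqrt{J - \left(4109 - \left(-40 + 24\right) 16\right)} = \sqrt{4 i \sqrt{266} - \left(4109 - \left(-40 + 24\right) 16\right)} = \sqrt{4 i \sqrt{266} - 4365} = \sqrt{-4365 + 4 i \sqrt{266}}$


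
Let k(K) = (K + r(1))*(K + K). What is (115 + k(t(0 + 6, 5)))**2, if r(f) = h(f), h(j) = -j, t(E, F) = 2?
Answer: 14161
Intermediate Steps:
r(f) = -f
k(K) = 2*K*(-1 + K) (k(K) = (K - 1*1)*(K + K) = (K - 1)*(2*K) = (-1 + K)*(2*K) = 2*K*(-1 + K))
(115 + k(t(0 + 6, 5)))**2 = (115 + 2*2*(-1 + 2))**2 = (115 + 2*2*1)**2 = (115 + 4)**2 = 119**2 = 14161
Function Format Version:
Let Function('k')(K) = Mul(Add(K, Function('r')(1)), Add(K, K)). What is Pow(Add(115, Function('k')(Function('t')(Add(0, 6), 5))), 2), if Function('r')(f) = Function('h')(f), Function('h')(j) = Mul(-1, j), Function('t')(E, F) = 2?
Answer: 14161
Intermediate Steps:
Function('r')(f) = Mul(-1, f)
Function('k')(K) = Mul(2, K, Add(-1, K)) (Function('k')(K) = Mul(Add(K, Mul(-1, 1)), Add(K, K)) = Mul(Add(K, -1), Mul(2, K)) = Mul(Add(-1, K), Mul(2, K)) = Mul(2, K, Add(-1, K)))
Pow(Add(115, Function('k')(Function('t')(Add(0, 6), 5))), 2) = Pow(Add(115, Mul(2, 2, Add(-1, 2))), 2) = Pow(Add(115, Mul(2, 2, 1)), 2) = Pow(Add(115, 4), 2) = Pow(119, 2) = 14161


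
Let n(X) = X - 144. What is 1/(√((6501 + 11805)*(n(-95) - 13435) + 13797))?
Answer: -I*√27811383/83434149 ≈ -6.3207e-5*I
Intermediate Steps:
n(X) = -144 + X
1/(√((6501 + 11805)*(n(-95) - 13435) + 13797)) = 1/(√((6501 + 11805)*((-144 - 95) - 13435) + 13797)) = 1/(√(18306*(-239 - 13435) + 13797)) = 1/(√(18306*(-13674) + 13797)) = 1/(√(-250316244 + 13797)) = 1/(√(-250302447)) = 1/(3*I*√27811383) = -I*√27811383/83434149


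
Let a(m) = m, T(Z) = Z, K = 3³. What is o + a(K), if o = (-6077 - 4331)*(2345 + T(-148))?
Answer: -22866349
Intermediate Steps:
K = 27
o = -22866376 (o = (-6077 - 4331)*(2345 - 148) = -10408*2197 = -22866376)
o + a(K) = -22866376 + 27 = -22866349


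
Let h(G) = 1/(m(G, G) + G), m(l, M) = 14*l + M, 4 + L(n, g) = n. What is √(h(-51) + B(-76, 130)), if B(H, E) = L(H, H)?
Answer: I*√3329331/204 ≈ 8.9443*I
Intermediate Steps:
L(n, g) = -4 + n
m(l, M) = M + 14*l
B(H, E) = -4 + H
h(G) = 1/(16*G) (h(G) = 1/((G + 14*G) + G) = 1/(15*G + G) = 1/(16*G))
√(h(-51) + B(-76, 130)) = √((1/16)/(-51) + (-4 - 76)) = √((1/16)*(-1/51) - 80) = √(-1/816 - 80) = √(-65281/816) = I*√3329331/204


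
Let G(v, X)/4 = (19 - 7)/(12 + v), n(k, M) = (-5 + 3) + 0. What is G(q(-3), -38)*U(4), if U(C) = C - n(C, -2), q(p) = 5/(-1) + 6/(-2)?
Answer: 72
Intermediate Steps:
n(k, M) = -2 (n(k, M) = -2 + 0 = -2)
q(p) = -8 (q(p) = 5*(-1) + 6*(-½) = -5 - 3 = -8)
G(v, X) = 48/(12 + v) (G(v, X) = 4*((19 - 7)/(12 + v)) = 4*(12/(12 + v)) = 48/(12 + v))
U(C) = 2 + C (U(C) = C - 1*(-2) = C + 2 = 2 + C)
G(q(-3), -38)*U(4) = (48/(12 - 8))*(2 + 4) = (48/4)*6 = (48*(¼))*6 = 12*6 = 72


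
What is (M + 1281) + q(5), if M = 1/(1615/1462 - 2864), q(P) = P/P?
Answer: 315639852/246209 ≈ 1282.0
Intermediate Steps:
q(P) = 1
M = -86/246209 (M = 1/(1615*(1/1462) - 2864) = 1/(95/86 - 2864) = 1/(-246209/86) = -86/246209 ≈ -0.00034930)
(M + 1281) + q(5) = (-86/246209 + 1281) + 1 = 315393643/246209 + 1 = 315639852/246209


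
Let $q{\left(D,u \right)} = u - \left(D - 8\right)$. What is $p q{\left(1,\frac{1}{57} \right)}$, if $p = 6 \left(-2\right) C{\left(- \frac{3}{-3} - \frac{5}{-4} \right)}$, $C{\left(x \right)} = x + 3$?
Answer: $- \frac{8400}{19} \approx -442.11$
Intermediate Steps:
$C{\left(x \right)} = 3 + x$
$q{\left(D,u \right)} = 8 + u - D$ ($q{\left(D,u \right)} = u - \left(-8 + D\right) = 8 + u - D$)
$p = -63$ ($p = 6 \left(-2\right) \left(3 - \left(-1 - \frac{5}{4}\right)\right) = - 12 \left(3 - - \frac{9}{4}\right) = - 12 \left(3 + \left(1 + \frac{5}{4}\right)\right) = - 12 \left(3 + \frac{9}{4}\right) = \left(-12\right) \frac{21}{4} = -63$)
$p q{\left(1,\frac{1}{57} \right)} = - 63 \left(8 + \frac{1}{57} - 1\right) = \left(-63\right) \frac{400}{57} = - \frac{8400}{19}$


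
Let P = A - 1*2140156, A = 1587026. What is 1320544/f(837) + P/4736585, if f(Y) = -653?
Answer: -1251046019226/618598001 ≈ -2022.4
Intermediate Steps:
P = -553130 (P = 1587026 - 1*2140156 = 1587026 - 2140156 = -553130)
1320544/f(837) + P/4736585 = 1320544/(-653) - 553130/4736585 = 1320544*(-1/653) - 553130*1/4736585 = -1320544/653 - 110626/947317 = -1251046019226/618598001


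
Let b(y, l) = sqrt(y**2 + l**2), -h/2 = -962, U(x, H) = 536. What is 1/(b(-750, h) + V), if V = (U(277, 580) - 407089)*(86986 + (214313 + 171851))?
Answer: -96180275975/18501290973254322269112 - sqrt(1066069)/18501290973254322269112 ≈ -5.1986e-12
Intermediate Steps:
h = 1924 (h = -2*(-962) = 1924)
b(y, l) = sqrt(l**2 + y**2)
V = -192360551950 (V = (536 - 407089)*(86986 + (214313 + 171851)) = -406553*(86986 + 386164) = -406553*473150 = -192360551950)
1/(b(-750, h) + V) = 1/(sqrt(1924**2 + (-750)**2) - 192360551950) = 1/(sqrt(3701776 + 562500) - 192360551950) = 1/(sqrt(4264276) - 192360551950) = 1/(2*sqrt(1066069) - 192360551950) = 1/(-192360551950 + 2*sqrt(1066069))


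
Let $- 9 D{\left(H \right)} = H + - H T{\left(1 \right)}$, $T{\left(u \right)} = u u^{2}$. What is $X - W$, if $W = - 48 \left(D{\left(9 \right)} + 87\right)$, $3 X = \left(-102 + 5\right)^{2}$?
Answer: $\frac{21937}{3} \approx 7312.3$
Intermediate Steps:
$X = \frac{9409}{3}$ ($X = \frac{\left(-102 + 5\right)^{2}}{3} = \frac{\left(-97\right)^{2}}{3} = \frac{1}{3} \cdot 9409 = \frac{9409}{3} \approx 3136.3$)
$T{\left(u \right)} = u^{3}$
$D{\left(H \right)} = 0$ ($D{\left(H \right)} = - \frac{H + - H 1^{3}}{9} = - \frac{H + - H 1}{9} = - \frac{H - H}{9} = \left(- \frac{1}{9}\right) 0 = 0$)
$W = -4176$ ($W = - 48 \left(0 + 87\right) = \left(-48\right) 87 = -4176$)
$X - W = \frac{9409}{3} - -4176 = \frac{9409}{3} + 4176 = \frac{21937}{3}$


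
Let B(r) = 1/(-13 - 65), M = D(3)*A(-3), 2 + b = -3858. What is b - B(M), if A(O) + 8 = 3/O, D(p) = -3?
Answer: -301079/78 ≈ -3860.0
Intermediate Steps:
b = -3860 (b = -2 - 3858 = -3860)
A(O) = -8 + 3/O
M = 27 (M = -3*(-8 + 3/(-3)) = -3*(-8 + 3*(-⅓)) = -3*(-8 - 1) = -3*(-9) = 27)
B(r) = -1/78 (B(r) = 1/(-78) = -1/78)
b - B(M) = -3860 - 1*(-1/78) = -3860 + 1/78 = -301079/78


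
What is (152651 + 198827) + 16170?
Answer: 367648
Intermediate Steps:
(152651 + 198827) + 16170 = 351478 + 16170 = 367648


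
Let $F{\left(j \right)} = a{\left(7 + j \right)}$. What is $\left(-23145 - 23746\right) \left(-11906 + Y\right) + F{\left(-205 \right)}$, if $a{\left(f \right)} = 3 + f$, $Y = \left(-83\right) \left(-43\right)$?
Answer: $390930072$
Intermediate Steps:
$Y = 3569$
$F{\left(j \right)} = 10 + j$ ($F{\left(j \right)} = 3 + \left(7 + j\right) = 10 + j$)
$\left(-23145 - 23746\right) \left(-11906 + Y\right) + F{\left(-205 \right)} = \left(-23145 - 23746\right) \left(-11906 + 3569\right) + \left(10 - 205\right) = \left(-46891\right) \left(-8337\right) - 195 = 390930267 - 195 = 390930072$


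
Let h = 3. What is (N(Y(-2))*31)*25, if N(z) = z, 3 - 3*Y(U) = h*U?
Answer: 2325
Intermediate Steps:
Y(U) = 1 - U
(N(Y(-2))*31)*25 = ((1 - 1*(-2))*31)*25 = ((1 + 2)*31)*25 = (3*31)*25 = 93*25 = 2325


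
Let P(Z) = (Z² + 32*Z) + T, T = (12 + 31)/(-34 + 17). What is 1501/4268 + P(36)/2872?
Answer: 62679597/52095208 ≈ 1.2032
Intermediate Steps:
T = -43/17 (T = 43/(-17) = 43*(-1/17) = -43/17 ≈ -2.5294)
P(Z) = -43/17 + Z² + 32*Z (P(Z) = (Z² + 32*Z) - 43/17 = -43/17 + Z² + 32*Z)
1501/4268 + P(36)/2872 = 1501/4268 + (-43/17 + 36² + 32*36)/2872 = 1501*(1/4268) + (-43/17 + 1296 + 1152)*(1/2872) = 1501/4268 + (41573/17)*(1/2872) = 1501/4268 + 41573/48824 = 62679597/52095208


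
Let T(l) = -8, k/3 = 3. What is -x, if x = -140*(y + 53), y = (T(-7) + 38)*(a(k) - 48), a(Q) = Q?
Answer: -156380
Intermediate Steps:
k = 9 (k = 3*3 = 9)
y = -1170 (y = (-8 + 38)*(9 - 48) = 30*(-39) = -1170)
x = 156380 (x = -140*(-1170 + 53) = -140*(-1117) = 156380)
-x = -1*156380 = -156380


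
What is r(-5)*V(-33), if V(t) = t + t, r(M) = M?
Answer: 330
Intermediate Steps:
V(t) = 2*t
r(-5)*V(-33) = -10*(-33) = -5*(-66) = 330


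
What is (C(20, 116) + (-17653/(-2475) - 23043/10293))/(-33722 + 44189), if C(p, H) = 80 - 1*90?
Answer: -43360282/88882885575 ≈ -0.00048784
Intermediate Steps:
C(p, H) = -10 (C(p, H) = 80 - 90 = -10)
(C(20, 116) + (-17653/(-2475) - 23043/10293))/(-33722 + 44189) = (-10 + (-17653/(-2475) - 23043/10293))/(-33722 + 44189) = (-10 + (-17653*(-1/2475) - 23043*1/10293))/10467 = (-10 + (17653/2475 - 7681/3431))*(1/10467) = (-10 + 41556968/8491725)*(1/10467) = -43360282/8491725*1/10467 = -43360282/88882885575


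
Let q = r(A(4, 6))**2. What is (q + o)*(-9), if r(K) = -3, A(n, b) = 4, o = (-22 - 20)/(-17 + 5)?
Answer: -225/2 ≈ -112.50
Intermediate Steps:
o = 7/2 (o = -42/(-12) = -42*(-1/12) = 7/2 ≈ 3.5000)
q = 9 (q = (-3)**2 = 9)
(q + o)*(-9) = (9 + 7/2)*(-9) = (25/2)*(-9) = -225/2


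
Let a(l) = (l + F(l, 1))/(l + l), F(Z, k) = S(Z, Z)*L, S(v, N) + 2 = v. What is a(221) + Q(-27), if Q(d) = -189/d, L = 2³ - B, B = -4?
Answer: 5943/442 ≈ 13.446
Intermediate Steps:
S(v, N) = -2 + v
L = 12 (L = 2³ - 1*(-4) = 8 + 4 = 12)
F(Z, k) = -24 + 12*Z (F(Z, k) = (-2 + Z)*12 = -24 + 12*Z)
a(l) = (-24 + 13*l)/(2*l) (a(l) = (l + (-24 + 12*l))/(l + l) = (-24 + 13*l)/((2*l)) = (-24 + 13*l)*(1/(2*l)) = (-24 + 13*l)/(2*l))
a(221) + Q(-27) = (13/2 - 12/221) - 189/(-27) = (13/2 - 12*1/221) - 189*(-1/27) = (13/2 - 12/221) + 7 = 2849/442 + 7 = 5943/442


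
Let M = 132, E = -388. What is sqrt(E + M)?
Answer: 16*I ≈ 16.0*I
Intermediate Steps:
sqrt(E + M) = sqrt(-388 + 132) = sqrt(-256) = 16*I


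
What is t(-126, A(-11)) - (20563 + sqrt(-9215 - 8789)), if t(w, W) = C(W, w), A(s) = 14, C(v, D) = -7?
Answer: -20570 - 2*I*sqrt(4501) ≈ -20570.0 - 134.18*I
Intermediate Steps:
t(w, W) = -7
t(-126, A(-11)) - (20563 + sqrt(-9215 - 8789)) = -7 - (20563 + sqrt(-9215 - 8789)) = -7 - (20563 + sqrt(-18004)) = -7 - (20563 + 2*I*sqrt(4501)) = -7 + (-20563 - 2*I*sqrt(4501)) = -20570 - 2*I*sqrt(4501)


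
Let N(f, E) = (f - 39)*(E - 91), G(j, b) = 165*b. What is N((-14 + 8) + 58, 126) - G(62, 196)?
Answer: -31885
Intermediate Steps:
N(f, E) = (-91 + E)*(-39 + f) (N(f, E) = (-39 + f)*(-91 + E) = (-91 + E)*(-39 + f))
N((-14 + 8) + 58, 126) - G(62, 196) = (3549 - 91*((-14 + 8) + 58) - 39*126 + 126*((-14 + 8) + 58)) - 165*196 = (3549 - 91*(-6 + 58) - 4914 + 126*(-6 + 58)) - 1*32340 = (3549 - 91*52 - 4914 + 126*52) - 32340 = (3549 - 4732 - 4914 + 6552) - 32340 = 455 - 32340 = -31885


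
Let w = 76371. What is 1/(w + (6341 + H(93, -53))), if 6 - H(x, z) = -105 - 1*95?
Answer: 1/82918 ≈ 1.2060e-5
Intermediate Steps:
H(x, z) = 206 (H(x, z) = 6 - (-105 - 1*95) = 6 - (-105 - 95) = 6 - 1*(-200) = 6 + 200 = 206)
1/(w + (6341 + H(93, -53))) = 1/(76371 + (6341 + 206)) = 1/(76371 + 6547) = 1/82918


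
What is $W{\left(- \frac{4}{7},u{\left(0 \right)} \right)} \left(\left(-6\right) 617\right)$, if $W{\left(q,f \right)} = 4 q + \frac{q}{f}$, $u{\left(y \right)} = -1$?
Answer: $\frac{44424}{7} \approx 6346.3$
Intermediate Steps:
$W{\left(- \frac{4}{7},u{\left(0 \right)} \right)} \left(\left(-6\right) 617\right) = \left(4 \left(- \frac{4}{7}\right) + \frac{\left(-4\right) \frac{1}{7}}{-1}\right) \left(\left(-6\right) 617\right) = \left(4 \left(\left(-4\right) \frac{1}{7}\right) + \left(-4\right) \frac{1}{7} \left(-1\right)\right) \left(-3702\right) = \left(4 \left(- \frac{4}{7}\right) - - \frac{4}{7}\right) \left(-3702\right) = \left(- \frac{16}{7} + \frac{4}{7}\right) \left(-3702\right) = \left(- \frac{12}{7}\right) \left(-3702\right) = \frac{44424}{7}$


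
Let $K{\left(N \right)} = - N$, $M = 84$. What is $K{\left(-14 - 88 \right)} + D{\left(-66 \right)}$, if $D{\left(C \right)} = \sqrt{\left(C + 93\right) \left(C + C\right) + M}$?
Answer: $102 + 2 i \sqrt{870} \approx 102.0 + 58.992 i$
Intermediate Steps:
$D{\left(C \right)} = \sqrt{84 + 2 C \left(93 + C\right)}$ ($D{\left(C \right)} = \sqrt{\left(C + 93\right) \left(C + C\right) + 84} = \sqrt{\left(93 + C\right) 2 C + 84} = \sqrt{2 C \left(93 + C\right) + 84} = \sqrt{84 + 2 C \left(93 + C\right)}$)
$K{\left(-14 - 88 \right)} + D{\left(-66 \right)} = - (-14 - 88) + \sqrt{84 + 2 \left(-66\right)^{2} + 186 \left(-66\right)} = \left(-1\right) \left(-102\right) + \sqrt{84 + 2 \cdot 4356 - 12276} = 102 + \sqrt{84 + 8712 - 12276} = 102 + \sqrt{-3480} = 102 + 2 i \sqrt{870}$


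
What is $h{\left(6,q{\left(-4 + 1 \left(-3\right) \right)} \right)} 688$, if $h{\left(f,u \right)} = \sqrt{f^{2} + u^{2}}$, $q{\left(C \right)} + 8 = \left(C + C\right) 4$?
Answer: $1376 \sqrt{1033} \approx 44225.0$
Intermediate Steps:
$q{\left(C \right)} = -8 + 8 C$ ($q{\left(C \right)} = -8 + \left(C + C\right) 4 = -8 + 2 C 4 = -8 + 8 C$)
$h{\left(6,q{\left(-4 + 1 \left(-3\right) \right)} \right)} 688 = \sqrt{6^{2} + \left(-8 + 8 \left(-4 + 1 \left(-3\right)\right)\right)^{2}} \cdot 688 = \sqrt{36 + \left(-8 + 8 \left(-4 - 3\right)\right)^{2}} \cdot 688 = \sqrt{36 + \left(-8 + 8 \left(-7\right)\right)^{2}} \cdot 688 = \sqrt{36 + \left(-8 - 56\right)^{2}} \cdot 688 = \sqrt{36 + \left(-64\right)^{2}} \cdot 688 = \sqrt{36 + 4096} \cdot 688 = \sqrt{4132} \cdot 688 = 2 \sqrt{1033} \cdot 688 = 1376 \sqrt{1033}$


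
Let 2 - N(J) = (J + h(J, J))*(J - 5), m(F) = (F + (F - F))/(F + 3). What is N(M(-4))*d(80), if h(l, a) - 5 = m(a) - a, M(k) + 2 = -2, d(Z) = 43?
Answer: 3569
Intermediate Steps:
m(F) = F/(3 + F) (m(F) = (F + 0)/(3 + F) = F/(3 + F))
M(k) = -4 (M(k) = -2 - 2 = -4)
h(l, a) = 5 - a + a/(3 + a) (h(l, a) = 5 + (a/(3 + a) - a) = 5 + (-a + a/(3 + a)) = 5 - a + a/(3 + a))
N(J) = 2 - (-5 + J)*(J + (J + (3 + J)*(5 - J))/(3 + J)) (N(J) = 2 - (J + (J + (3 + J)*(5 - J))/(3 + J))*(J - 5) = 2 - (J + (J + (3 + J)*(5 - J))/(3 + J))*(-5 + J) = 2 - (-5 + J)*(J + (J + (3 + J)*(5 - J))/(3 + J)))
N(M(-4))*d(80) = ((81 - 6*(-4)**2 + 17*(-4))/(3 - 4))*43 = ((81 - 6*16 - 68)/(-1))*43 = -(81 - 96 - 68)*43 = -1*(-83)*43 = 83*43 = 3569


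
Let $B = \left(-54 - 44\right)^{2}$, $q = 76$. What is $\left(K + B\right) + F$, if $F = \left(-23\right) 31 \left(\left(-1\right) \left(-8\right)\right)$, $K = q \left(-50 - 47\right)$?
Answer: $-3472$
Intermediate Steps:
$K = -7372$ ($K = 76 \left(-50 - 47\right) = 76 \left(-97\right) = -7372$)
$B = 9604$ ($B = \left(-98\right)^{2} = 9604$)
$F = -5704$ ($F = \left(-713\right) 8 = -5704$)
$\left(K + B\right) + F = \left(-7372 + 9604\right) - 5704 = 2232 - 5704 = -3472$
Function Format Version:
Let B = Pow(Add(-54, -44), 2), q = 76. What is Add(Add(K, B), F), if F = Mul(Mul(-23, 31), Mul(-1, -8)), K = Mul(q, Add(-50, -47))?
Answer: -3472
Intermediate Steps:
K = -7372 (K = Mul(76, Add(-50, -47)) = Mul(76, -97) = -7372)
B = 9604 (B = Pow(-98, 2) = 9604)
F = -5704 (F = Mul(-713, 8) = -5704)
Add(Add(K, B), F) = Add(Add(-7372, 9604), -5704) = Add(2232, -5704) = -3472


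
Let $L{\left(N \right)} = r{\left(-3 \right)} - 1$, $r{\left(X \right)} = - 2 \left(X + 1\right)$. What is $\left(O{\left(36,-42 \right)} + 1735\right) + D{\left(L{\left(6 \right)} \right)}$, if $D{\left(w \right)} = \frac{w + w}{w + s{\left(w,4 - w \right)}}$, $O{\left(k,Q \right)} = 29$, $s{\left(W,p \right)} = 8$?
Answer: $\frac{19410}{11} \approx 1764.5$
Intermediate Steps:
$r{\left(X \right)} = -2 - 2 X$ ($r{\left(X \right)} = - 2 \left(1 + X\right) = -2 - 2 X$)
$L{\left(N \right)} = 3$ ($L{\left(N \right)} = \left(-2 - -6\right) - 1 = \left(-2 + 6\right) - 1 = 4 - 1 = 3$)
$D{\left(w \right)} = \frac{2 w}{8 + w}$ ($D{\left(w \right)} = \frac{w + w}{w + 8} = \frac{2 w}{8 + w}$)
$\left(O{\left(36,-42 \right)} + 1735\right) + D{\left(L{\left(6 \right)} \right)} = \left(29 + 1735\right) + 2 \cdot 3 \frac{1}{8 + 3} = 1764 + 2 \cdot 3 \cdot \frac{1}{11} = 1764 + \frac{6}{11} = \frac{19410}{11}$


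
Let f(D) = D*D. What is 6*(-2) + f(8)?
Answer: 52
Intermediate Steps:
f(D) = D²
6*(-2) + f(8) = 6*(-2) + 8² = -12 + 64 = 52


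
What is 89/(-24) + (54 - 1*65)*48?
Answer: -12761/24 ≈ -531.71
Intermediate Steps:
89/(-24) + (54 - 1*65)*48 = 89*(-1/24) + (54 - 65)*48 = -89/24 - 11*48 = -89/24 - 528 = -12761/24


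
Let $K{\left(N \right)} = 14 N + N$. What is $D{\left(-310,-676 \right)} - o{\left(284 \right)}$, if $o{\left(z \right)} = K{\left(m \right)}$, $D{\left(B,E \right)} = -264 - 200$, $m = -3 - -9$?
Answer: $-554$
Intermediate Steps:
$m = 6$ ($m = -3 + 9 = 6$)
$D{\left(B,E \right)} = -464$
$K{\left(N \right)} = 15 N$
$o{\left(z \right)} = 90$ ($o{\left(z \right)} = 15 \cdot 6 = 90$)
$D{\left(-310,-676 \right)} - o{\left(284 \right)} = -464 - 90 = -554$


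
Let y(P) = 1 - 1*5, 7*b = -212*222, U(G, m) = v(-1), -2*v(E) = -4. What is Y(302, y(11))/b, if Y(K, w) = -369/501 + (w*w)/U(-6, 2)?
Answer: -8491/7859688 ≈ -0.0010803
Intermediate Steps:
v(E) = 2 (v(E) = -½*(-4) = 2)
U(G, m) = 2
b = -47064/7 (b = (-212*222)/7 = (⅐)*(-47064) = -47064/7 ≈ -6723.4)
y(P) = -4 (y(P) = 1 - 5 = -4)
Y(K, w) = -123/167 + w²/2 (Y(K, w) = -369/501 + (w*w)/2 = -369*1/501 + w²*(½) = -123/167 + w²/2)
Y(302, y(11))/b = (-123/167 + (½)*(-4)²)/(-47064/7) = (-123/167 + (½)*16)*(-7/47064) = (-123/167 + 8)*(-7/47064) = (1213/167)*(-7/47064) = -8491/7859688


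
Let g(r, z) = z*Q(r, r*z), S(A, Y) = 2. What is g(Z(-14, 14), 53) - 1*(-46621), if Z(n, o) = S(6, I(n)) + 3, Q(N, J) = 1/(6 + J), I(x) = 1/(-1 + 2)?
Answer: 12634344/271 ≈ 46621.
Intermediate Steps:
I(x) = 1 (I(x) = 1/1 = 1)
Z(n, o) = 5 (Z(n, o) = 2 + 3 = 5)
g(r, z) = z/(6 + r*z)
g(Z(-14, 14), 53) - 1*(-46621) = 53/(6 + 5*53) - 1*(-46621) = 53/(6 + 265) + 46621 = 53/271 + 46621 = 12634344/271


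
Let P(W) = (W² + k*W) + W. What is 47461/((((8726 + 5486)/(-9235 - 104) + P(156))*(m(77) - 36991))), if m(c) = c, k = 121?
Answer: -40294389/1359104819960 ≈ -2.9648e-5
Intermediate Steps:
P(W) = W² + 122*W (P(W) = (W² + 121*W) + W = W² + 122*W)
47461/((((8726 + 5486)/(-9235 - 104) + P(156))*(m(77) - 36991))) = 47461/((((8726 + 5486)/(-9235 - 104) + 156*(122 + 156))*(77 - 36991))) = 47461/(((14212/(-9339) + 156*278)*(-36914))) = 47461/(((14212*(-1/9339) + 43368)*(-36914))) = 47461/(((-1292/849 + 43368)*(-36914))) = 47461/(((36818140/849)*(-36914))) = 47461/(-1359104819960/849) = 47461*(-849/1359104819960) = -40294389/1359104819960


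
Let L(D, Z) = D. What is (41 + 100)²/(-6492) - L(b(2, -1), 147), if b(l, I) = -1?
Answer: -4463/2164 ≈ -2.0624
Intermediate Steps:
(41 + 100)²/(-6492) - L(b(2, -1), 147) = (41 + 100)²/(-6492) - 1*(-1) = 141²*(-1/6492) + 1 = 19881*(-1/6492) + 1 = -6627/2164 + 1 = -4463/2164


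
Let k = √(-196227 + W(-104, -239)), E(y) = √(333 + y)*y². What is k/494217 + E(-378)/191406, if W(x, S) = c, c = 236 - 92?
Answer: I*(31901*√21787 + 11769283638*√5)/5255338839 ≈ 5.0086*I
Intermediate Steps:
c = 144
E(y) = y²*√(333 + y)
W(x, S) = 144
k = 3*I*√21787 (k = √(-196227 + 144) = √(-196083) = 3*I*√21787 ≈ 442.81*I)
k/494217 + E(-378)/191406 = (3*I*√21787)/494217 + ((-378)²*√(333 - 378))/191406 = (3*I*√21787)*(1/494217) + (142884*√(-45))*(1/191406) = I*√21787/164739 + (142884*(3*I*√5))*(1/191406) = I*√21787/164739 + (428652*I*√5)*(1/191406) = I*√21787/164739 + 71442*I*√5/31901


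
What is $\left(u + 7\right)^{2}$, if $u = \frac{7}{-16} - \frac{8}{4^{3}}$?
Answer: $\frac{10609}{256} \approx 41.441$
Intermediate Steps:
$u = - \frac{9}{16}$ ($u = 7 \left(- \frac{1}{16}\right) - \frac{8}{64} = - \frac{7}{16} - \frac{1}{8} = - \frac{9}{16} \approx -0.5625$)
$\left(u + 7\right)^{2} = \left(- \frac{9}{16} + 7\right)^{2} = \left(\frac{103}{16}\right)^{2} = \frac{10609}{256}$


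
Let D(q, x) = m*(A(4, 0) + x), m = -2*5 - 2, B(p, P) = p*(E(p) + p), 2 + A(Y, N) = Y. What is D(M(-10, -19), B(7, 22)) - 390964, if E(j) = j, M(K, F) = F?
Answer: -392164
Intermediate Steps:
A(Y, N) = -2 + Y
B(p, P) = 2*p² (B(p, P) = p*(p + p) = p*(2*p) = 2*p²)
m = -12 (m = -10 - 2 = -12)
D(q, x) = -24 - 12*x (D(q, x) = -12*((-2 + 4) + x) = -12*(2 + x) = -24 - 12*x)
D(M(-10, -19), B(7, 22)) - 390964 = (-24 - 24*7²) - 390964 = (-24 - 24*49) - 390964 = (-24 - 12*98) - 390964 = (-24 - 1176) - 390964 = -1200 - 390964 = -392164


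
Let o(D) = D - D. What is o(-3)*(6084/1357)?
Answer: 0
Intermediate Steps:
o(D) = 0
o(-3)*(6084/1357) = 0*(6084/1357) = 0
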